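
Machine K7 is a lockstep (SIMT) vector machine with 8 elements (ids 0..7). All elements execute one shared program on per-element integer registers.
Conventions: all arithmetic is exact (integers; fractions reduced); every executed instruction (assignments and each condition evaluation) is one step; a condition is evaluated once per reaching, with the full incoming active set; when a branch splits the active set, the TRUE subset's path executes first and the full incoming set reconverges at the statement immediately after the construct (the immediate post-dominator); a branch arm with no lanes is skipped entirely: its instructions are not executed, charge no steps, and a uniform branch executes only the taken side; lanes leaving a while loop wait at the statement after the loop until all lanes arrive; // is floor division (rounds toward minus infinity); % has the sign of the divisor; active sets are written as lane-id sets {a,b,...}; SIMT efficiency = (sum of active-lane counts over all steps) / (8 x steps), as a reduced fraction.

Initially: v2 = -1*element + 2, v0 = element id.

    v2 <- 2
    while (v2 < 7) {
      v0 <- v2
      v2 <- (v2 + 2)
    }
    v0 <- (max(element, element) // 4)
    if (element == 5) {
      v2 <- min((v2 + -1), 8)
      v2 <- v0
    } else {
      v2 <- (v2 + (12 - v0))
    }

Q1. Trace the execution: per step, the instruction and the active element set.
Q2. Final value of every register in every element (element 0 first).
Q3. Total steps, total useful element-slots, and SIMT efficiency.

step 0: v2 <- 2                      {0,1,2,3,4,5,6,7}
step 1: eval (v2 < 7)                {0,1,2,3,4,5,6,7}
step 2: v0 <- v2                     {0,1,2,3,4,5,6,7}
step 3: v2 <- (v2 + 2)               {0,1,2,3,4,5,6,7}
step 4: eval (v2 < 7)                {0,1,2,3,4,5,6,7}
step 5: v0 <- v2                     {0,1,2,3,4,5,6,7}
step 6: v2 <- (v2 + 2)               {0,1,2,3,4,5,6,7}
step 7: eval (v2 < 7)                {0,1,2,3,4,5,6,7}
step 8: v0 <- v2                     {0,1,2,3,4,5,6,7}
step 9: v2 <- (v2 + 2)               {0,1,2,3,4,5,6,7}
step 10: eval (v2 < 7)                {0,1,2,3,4,5,6,7}
step 11: v0 <- (max(element, element) // 4) {0,1,2,3,4,5,6,7}
step 12: eval (element == 5)          {0,1,2,3,4,5,6,7}
step 13: v2 <- min((v2 + -1), 8)      {5}
step 14: v2 <- v0                     {5}
step 15: v2 <- (v2 + (12 - v0))       {0,1,2,3,4,6,7}

Answer: 16 steps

v2: 20,20,20,20,19,1,19,19
v0: 0,0,0,0,1,1,1,1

steps = 16; useful = 113; efficiency = 113/128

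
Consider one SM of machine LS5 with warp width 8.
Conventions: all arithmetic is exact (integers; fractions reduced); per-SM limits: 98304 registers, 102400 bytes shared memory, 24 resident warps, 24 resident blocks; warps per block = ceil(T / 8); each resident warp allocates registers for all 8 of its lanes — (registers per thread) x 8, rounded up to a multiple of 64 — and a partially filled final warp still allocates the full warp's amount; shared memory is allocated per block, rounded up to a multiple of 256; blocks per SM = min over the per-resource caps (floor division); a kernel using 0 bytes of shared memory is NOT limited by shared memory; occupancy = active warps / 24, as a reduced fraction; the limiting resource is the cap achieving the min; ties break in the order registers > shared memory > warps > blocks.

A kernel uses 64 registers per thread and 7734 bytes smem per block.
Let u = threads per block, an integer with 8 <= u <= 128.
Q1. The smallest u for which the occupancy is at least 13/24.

Answer: u = 9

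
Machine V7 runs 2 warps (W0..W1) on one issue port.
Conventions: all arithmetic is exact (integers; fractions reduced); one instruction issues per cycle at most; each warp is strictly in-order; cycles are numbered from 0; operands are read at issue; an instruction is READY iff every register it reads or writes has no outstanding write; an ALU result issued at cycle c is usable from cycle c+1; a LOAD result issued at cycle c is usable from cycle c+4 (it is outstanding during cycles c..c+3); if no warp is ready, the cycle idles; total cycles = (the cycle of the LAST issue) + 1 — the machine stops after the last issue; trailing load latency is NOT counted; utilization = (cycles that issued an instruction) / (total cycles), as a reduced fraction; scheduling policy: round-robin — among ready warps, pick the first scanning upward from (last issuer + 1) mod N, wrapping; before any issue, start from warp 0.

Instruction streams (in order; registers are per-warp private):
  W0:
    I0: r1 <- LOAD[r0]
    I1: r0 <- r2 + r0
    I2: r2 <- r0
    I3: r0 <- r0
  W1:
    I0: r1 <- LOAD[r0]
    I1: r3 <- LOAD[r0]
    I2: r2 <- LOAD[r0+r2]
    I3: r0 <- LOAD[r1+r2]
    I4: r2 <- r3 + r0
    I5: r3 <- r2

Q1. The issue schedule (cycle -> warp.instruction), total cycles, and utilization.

cycle 0: W0.I0
cycle 1: W1.I0
cycle 2: W0.I1
cycle 3: W1.I1
cycle 4: W0.I2
cycle 5: W1.I2
cycle 6: W0.I3
cycle 7: idle
cycle 8: idle
cycle 9: W1.I3
cycle 10: idle
cycle 11: idle
cycle 12: idle
cycle 13: W1.I4
cycle 14: W1.I5

Answer: 15 cycles, utilization 2/3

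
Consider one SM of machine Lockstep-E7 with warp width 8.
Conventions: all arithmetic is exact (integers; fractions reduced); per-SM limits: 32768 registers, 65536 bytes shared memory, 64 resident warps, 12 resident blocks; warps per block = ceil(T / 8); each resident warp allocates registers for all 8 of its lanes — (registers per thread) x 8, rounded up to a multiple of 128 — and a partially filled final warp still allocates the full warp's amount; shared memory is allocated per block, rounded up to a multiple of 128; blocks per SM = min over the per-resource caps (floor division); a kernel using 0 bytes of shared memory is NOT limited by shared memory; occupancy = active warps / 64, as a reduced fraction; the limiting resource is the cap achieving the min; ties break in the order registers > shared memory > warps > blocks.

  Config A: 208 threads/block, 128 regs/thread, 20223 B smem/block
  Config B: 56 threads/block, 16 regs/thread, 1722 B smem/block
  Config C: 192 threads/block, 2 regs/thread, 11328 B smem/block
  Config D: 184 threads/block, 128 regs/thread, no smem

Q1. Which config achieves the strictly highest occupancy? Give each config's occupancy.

occupancies: A 13/32, B 63/64, C 3/4, D 23/64

Answer: B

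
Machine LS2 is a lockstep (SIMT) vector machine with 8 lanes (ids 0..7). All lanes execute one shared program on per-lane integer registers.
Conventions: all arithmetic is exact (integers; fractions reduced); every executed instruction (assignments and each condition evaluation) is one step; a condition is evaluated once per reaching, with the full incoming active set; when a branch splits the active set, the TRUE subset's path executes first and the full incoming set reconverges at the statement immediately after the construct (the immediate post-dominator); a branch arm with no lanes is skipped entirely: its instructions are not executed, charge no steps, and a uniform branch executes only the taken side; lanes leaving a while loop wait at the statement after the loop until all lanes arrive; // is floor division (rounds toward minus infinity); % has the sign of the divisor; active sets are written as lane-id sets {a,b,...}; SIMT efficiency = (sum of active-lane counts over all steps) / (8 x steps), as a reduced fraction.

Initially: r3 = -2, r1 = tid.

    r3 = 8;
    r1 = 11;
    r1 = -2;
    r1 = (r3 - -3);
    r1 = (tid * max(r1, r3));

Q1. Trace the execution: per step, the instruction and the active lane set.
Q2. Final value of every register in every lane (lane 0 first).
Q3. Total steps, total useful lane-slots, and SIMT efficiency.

step 0: r3 <- 8                      {0,1,2,3,4,5,6,7}
step 1: r1 <- 11                     {0,1,2,3,4,5,6,7}
step 2: r1 <- -2                     {0,1,2,3,4,5,6,7}
step 3: r1 <- (r3 - -3)              {0,1,2,3,4,5,6,7}
step 4: r1 <- (tid * max(r1, r3))    {0,1,2,3,4,5,6,7}

Answer: 5 steps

r3: 8,8,8,8,8,8,8,8
r1: 0,11,22,33,44,55,66,77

steps = 5; useful = 40; efficiency = 40/40 = 1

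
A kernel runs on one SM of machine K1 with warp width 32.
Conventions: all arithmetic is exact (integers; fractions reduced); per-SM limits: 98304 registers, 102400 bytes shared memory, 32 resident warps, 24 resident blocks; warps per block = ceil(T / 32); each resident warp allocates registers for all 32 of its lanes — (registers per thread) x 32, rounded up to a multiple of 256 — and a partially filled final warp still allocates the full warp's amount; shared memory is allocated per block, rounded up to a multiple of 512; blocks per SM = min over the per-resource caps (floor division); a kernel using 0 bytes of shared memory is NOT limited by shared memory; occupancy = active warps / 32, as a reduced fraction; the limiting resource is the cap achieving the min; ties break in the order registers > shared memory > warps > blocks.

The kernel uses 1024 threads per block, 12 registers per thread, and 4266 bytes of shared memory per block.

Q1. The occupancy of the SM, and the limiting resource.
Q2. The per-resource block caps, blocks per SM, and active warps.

Answer: occupancy 1, limited by warps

registers: 6 blocks
shared memory: 22 blocks
warps: 1 block
blocks: 24 blocks

Answer: 1 block, 32 active warps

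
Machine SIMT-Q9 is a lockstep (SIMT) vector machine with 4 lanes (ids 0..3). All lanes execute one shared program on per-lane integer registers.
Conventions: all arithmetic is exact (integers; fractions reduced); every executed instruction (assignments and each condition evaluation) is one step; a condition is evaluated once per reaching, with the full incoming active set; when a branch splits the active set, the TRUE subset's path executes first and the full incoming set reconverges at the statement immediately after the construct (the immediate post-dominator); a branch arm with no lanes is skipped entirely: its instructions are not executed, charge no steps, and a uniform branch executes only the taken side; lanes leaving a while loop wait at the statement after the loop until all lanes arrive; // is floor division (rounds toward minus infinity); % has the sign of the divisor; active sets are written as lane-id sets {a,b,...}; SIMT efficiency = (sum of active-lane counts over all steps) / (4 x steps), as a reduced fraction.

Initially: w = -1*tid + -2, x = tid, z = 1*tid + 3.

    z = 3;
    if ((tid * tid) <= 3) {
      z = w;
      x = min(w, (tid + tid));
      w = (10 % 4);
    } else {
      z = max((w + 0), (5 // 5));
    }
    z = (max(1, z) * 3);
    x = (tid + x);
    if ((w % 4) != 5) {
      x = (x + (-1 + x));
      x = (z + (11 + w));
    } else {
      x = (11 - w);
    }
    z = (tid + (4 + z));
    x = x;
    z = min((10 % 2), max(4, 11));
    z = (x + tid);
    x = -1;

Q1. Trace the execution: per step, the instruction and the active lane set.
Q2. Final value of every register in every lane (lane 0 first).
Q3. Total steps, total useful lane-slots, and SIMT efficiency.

step 0: z <- 3                       {0,1,2,3}
step 1: eval ((tid * tid) <= 3)      {0,1,2,3}
step 2: z <- w                       {0,1}
step 3: x <- min(w, (tid + tid))     {0,1}
step 4: w <- (10 % 4)                {0,1}
step 5: z <- max((w + 0), (5 // 5))  {2,3}
step 6: z <- (max(1, z) * 3)         {0,1,2,3}
step 7: x <- (tid + x)               {0,1,2,3}
step 8: eval ((w % 4) != 5)          {0,1,2,3}
step 9: x <- (x + (-1 + x))          {0,1,2,3}
step 10: x <- (z + (11 + w))          {0,1,2,3}
step 11: z <- (tid + (4 + z))         {0,1,2,3}
step 12: x <- x                       {0,1,2,3}
step 13: z <- min((10 % 2), max(4, 11)) {0,1,2,3}
step 14: z <- (x + tid)               {0,1,2,3}
step 15: x <- -1                      {0,1,2,3}

Answer: 16 steps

w: 2,2,-4,-5
x: -1,-1,-1,-1
z: 16,17,12,12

steps = 16; useful = 56; efficiency = 56/64 = 7/8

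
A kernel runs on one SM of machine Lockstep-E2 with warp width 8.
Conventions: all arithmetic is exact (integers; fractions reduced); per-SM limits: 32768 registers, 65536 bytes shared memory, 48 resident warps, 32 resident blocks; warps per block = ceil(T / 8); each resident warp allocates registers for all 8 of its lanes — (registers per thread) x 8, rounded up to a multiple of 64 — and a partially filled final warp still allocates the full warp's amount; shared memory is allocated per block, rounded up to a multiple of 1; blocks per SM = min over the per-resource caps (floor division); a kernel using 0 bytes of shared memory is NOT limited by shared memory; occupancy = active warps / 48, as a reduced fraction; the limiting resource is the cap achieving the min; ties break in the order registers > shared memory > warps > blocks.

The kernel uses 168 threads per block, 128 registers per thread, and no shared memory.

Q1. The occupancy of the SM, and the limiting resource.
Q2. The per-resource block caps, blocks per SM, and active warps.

Answer: occupancy 7/16, limited by registers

registers: 1 block
shared memory: no limit (kernel uses none)
warps: 2 blocks
blocks: 32 blocks

Answer: 1 block, 21 active warps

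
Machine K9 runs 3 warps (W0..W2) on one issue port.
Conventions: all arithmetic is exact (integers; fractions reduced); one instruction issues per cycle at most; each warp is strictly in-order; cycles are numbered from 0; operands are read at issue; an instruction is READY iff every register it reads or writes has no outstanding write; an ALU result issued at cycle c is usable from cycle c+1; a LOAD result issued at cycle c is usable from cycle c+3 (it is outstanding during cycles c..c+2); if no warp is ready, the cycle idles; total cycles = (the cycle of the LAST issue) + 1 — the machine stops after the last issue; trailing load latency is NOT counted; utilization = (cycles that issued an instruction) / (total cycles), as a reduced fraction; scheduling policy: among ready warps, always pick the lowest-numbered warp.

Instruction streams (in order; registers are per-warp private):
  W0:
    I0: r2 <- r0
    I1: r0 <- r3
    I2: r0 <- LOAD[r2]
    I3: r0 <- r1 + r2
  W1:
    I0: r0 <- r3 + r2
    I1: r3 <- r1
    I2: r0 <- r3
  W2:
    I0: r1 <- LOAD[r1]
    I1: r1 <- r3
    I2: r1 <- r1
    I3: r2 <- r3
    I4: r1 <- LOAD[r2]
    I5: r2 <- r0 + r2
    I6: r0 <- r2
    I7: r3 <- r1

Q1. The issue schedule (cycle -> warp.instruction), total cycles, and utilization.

cycle 0: W0.I0
cycle 1: W0.I1
cycle 2: W0.I2
cycle 3: W1.I0
cycle 4: W1.I1
cycle 5: W0.I3
cycle 6: W1.I2
cycle 7: W2.I0
cycle 8: idle
cycle 9: idle
cycle 10: W2.I1
cycle 11: W2.I2
cycle 12: W2.I3
cycle 13: W2.I4
cycle 14: W2.I5
cycle 15: W2.I6
cycle 16: W2.I7

Answer: 17 cycles, utilization 15/17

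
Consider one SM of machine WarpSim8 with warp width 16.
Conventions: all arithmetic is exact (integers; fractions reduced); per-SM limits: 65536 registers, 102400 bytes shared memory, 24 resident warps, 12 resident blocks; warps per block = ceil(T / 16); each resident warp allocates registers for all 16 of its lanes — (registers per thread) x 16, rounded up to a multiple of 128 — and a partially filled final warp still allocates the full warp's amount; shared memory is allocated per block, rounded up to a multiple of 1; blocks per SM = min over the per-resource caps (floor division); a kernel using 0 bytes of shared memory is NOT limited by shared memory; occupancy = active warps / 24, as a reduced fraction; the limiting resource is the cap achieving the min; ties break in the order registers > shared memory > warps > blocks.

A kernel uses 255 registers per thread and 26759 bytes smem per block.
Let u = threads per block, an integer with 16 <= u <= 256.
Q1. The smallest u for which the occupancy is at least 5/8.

Answer: u = 65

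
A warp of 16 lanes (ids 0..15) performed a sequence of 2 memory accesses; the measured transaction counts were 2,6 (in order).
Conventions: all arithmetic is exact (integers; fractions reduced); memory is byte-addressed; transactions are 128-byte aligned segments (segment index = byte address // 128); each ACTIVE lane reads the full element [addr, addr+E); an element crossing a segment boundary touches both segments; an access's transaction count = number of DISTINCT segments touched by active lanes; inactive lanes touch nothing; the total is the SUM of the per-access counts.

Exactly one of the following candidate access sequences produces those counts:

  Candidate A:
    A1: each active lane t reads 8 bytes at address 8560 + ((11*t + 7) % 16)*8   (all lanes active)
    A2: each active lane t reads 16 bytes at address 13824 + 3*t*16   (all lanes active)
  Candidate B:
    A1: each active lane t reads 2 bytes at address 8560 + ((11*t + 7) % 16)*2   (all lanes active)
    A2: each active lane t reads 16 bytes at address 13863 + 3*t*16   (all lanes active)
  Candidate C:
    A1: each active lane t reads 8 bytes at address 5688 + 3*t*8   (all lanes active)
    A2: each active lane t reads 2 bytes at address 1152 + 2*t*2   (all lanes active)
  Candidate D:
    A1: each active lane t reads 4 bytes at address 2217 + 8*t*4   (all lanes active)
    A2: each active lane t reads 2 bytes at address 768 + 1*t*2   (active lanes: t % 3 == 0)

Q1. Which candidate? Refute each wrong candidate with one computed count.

B: A2 gives 7 transactions, not 6
C: A1 gives 4 transactions, not 2
D: A1 gives 5 transactions, not 2
A: all counts match (2,6)

Answer: A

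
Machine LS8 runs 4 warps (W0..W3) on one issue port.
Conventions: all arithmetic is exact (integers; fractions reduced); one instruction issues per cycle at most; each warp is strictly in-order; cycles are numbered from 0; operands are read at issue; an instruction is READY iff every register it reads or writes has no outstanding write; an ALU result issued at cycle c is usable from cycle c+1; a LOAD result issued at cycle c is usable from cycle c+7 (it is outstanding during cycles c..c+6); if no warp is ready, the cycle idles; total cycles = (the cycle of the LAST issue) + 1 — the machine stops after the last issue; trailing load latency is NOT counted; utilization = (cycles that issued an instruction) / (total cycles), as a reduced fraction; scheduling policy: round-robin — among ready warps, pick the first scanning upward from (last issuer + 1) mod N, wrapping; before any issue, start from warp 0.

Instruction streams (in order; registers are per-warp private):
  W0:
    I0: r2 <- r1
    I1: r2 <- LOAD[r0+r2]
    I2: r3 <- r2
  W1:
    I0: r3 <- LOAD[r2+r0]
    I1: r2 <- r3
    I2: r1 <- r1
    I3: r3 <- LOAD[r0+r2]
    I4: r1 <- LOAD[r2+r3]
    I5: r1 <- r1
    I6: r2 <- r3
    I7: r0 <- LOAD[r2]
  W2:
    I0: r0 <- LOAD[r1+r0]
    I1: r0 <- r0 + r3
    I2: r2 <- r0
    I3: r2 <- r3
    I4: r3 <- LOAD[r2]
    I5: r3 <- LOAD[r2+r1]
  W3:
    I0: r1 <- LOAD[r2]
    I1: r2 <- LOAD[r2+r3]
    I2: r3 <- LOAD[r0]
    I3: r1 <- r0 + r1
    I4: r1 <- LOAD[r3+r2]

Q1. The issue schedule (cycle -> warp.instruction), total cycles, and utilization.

cycle 0: W0.I0
cycle 1: W1.I0
cycle 2: W2.I0
cycle 3: W3.I0
cycle 4: W0.I1
cycle 5: W3.I1
cycle 6: W3.I2
cycle 7: idle
cycle 8: W1.I1
cycle 9: W2.I1
cycle 10: W3.I3
cycle 11: W0.I2
cycle 12: W1.I2
cycle 13: W2.I2
cycle 14: W3.I4
cycle 15: W1.I3
cycle 16: W2.I3
cycle 17: W2.I4
cycle 18: idle
cycle 19: idle
cycle 20: idle
cycle 21: idle
cycle 22: W1.I4
cycle 23: idle
cycle 24: W2.I5
cycle 25: idle
cycle 26: idle
cycle 27: idle
cycle 28: idle
cycle 29: W1.I5
cycle 30: W1.I6
cycle 31: W1.I7

Answer: 32 cycles, utilization 11/16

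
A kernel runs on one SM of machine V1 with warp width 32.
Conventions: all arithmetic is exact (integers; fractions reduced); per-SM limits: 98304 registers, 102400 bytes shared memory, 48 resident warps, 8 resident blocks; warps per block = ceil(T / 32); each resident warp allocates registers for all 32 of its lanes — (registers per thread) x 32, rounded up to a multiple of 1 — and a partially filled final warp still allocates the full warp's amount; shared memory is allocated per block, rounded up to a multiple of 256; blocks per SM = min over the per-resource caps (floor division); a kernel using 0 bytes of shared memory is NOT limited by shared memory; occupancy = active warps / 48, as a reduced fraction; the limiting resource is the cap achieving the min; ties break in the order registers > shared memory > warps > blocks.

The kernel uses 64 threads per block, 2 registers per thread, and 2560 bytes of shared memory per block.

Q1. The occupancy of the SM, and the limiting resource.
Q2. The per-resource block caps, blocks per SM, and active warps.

Answer: occupancy 1/3, limited by blocks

registers: 768 blocks
shared memory: 40 blocks
warps: 24 blocks
blocks: 8 blocks

Answer: 8 blocks, 16 active warps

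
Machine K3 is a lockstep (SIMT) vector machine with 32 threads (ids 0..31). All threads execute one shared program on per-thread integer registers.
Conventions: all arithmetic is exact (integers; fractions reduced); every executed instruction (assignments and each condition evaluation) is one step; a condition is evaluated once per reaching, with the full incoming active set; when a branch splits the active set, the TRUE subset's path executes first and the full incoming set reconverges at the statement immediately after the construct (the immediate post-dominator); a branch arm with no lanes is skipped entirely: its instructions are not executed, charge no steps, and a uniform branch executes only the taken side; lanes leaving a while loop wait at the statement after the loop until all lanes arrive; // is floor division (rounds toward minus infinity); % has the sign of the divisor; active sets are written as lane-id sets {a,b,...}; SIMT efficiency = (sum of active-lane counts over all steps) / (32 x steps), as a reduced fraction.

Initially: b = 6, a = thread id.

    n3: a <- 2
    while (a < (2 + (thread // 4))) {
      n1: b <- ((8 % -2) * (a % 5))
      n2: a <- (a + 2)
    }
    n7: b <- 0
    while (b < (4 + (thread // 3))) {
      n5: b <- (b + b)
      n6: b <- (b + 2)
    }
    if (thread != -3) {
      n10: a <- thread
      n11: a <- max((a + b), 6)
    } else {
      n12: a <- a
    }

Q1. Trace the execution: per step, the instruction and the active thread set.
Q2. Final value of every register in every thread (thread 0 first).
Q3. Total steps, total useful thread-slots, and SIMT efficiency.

step 0: a <- 2                       {0,1,2,3,4,5,6,7,8,9,10,11,12,13,14,15,16,17,18,19,20,21,22,23,24,25,26,27,28,29,30,31}
step 1: eval (a < (2 + (thread // 4))) {0,1,2,3,4,5,6,7,8,9,10,11,12,13,14,15,16,17,18,19,20,21,22,23,24,25,26,27,28,29,30,31}
step 2: b <- ((8 % -2) * (a % 5))    {4,5,6,7,8,9,10,11,12,13,14,15,16,17,18,19,20,21,22,23,24,25,26,27,28,29,30,31}
step 3: a <- (a + 2)                 {4,5,6,7,8,9,10,11,12,13,14,15,16,17,18,19,20,21,22,23,24,25,26,27,28,29,30,31}
step 4: eval (a < (2 + (thread // 4))) {4,5,6,7,8,9,10,11,12,13,14,15,16,17,18,19,20,21,22,23,24,25,26,27,28,29,30,31}
step 5: b <- ((8 % -2) * (a % 5))    {12,13,14,15,16,17,18,19,20,21,22,23,24,25,26,27,28,29,30,31}
step 6: a <- (a + 2)                 {12,13,14,15,16,17,18,19,20,21,22,23,24,25,26,27,28,29,30,31}
step 7: eval (a < (2 + (thread // 4))) {12,13,14,15,16,17,18,19,20,21,22,23,24,25,26,27,28,29,30,31}
step 8: b <- ((8 % -2) * (a % 5))    {20,21,22,23,24,25,26,27,28,29,30,31}
step 9: a <- (a + 2)                 {20,21,22,23,24,25,26,27,28,29,30,31}
step 10: eval (a < (2 + (thread // 4))) {20,21,22,23,24,25,26,27,28,29,30,31}
step 11: b <- ((8 % -2) * (a % 5))    {28,29,30,31}
step 12: a <- (a + 2)                 {28,29,30,31}
step 13: eval (a < (2 + (thread // 4))) {28,29,30,31}
step 14: b <- 0                       {0,1,2,3,4,5,6,7,8,9,10,11,12,13,14,15,16,17,18,19,20,21,22,23,24,25,26,27,28,29,30,31}
step 15: eval (b < (4 + (thread // 3))) {0,1,2,3,4,5,6,7,8,9,10,11,12,13,14,15,16,17,18,19,20,21,22,23,24,25,26,27,28,29,30,31}
step 16: b <- (b + b)                 {0,1,2,3,4,5,6,7,8,9,10,11,12,13,14,15,16,17,18,19,20,21,22,23,24,25,26,27,28,29,30,31}
step 17: b <- (b + 2)                 {0,1,2,3,4,5,6,7,8,9,10,11,12,13,14,15,16,17,18,19,20,21,22,23,24,25,26,27,28,29,30,31}
step 18: eval (b < (4 + (thread // 3))) {0,1,2,3,4,5,6,7,8,9,10,11,12,13,14,15,16,17,18,19,20,21,22,23,24,25,26,27,28,29,30,31}
step 19: b <- (b + b)                 {0,1,2,3,4,5,6,7,8,9,10,11,12,13,14,15,16,17,18,19,20,21,22,23,24,25,26,27,28,29,30,31}
step 20: b <- (b + 2)                 {0,1,2,3,4,5,6,7,8,9,10,11,12,13,14,15,16,17,18,19,20,21,22,23,24,25,26,27,28,29,30,31}
step 21: eval (b < (4 + (thread // 3))) {0,1,2,3,4,5,6,7,8,9,10,11,12,13,14,15,16,17,18,19,20,21,22,23,24,25,26,27,28,29,30,31}
step 22: b <- (b + b)                 {9,10,11,12,13,14,15,16,17,18,19,20,21,22,23,24,25,26,27,28,29,30,31}
step 23: b <- (b + 2)                 {9,10,11,12,13,14,15,16,17,18,19,20,21,22,23,24,25,26,27,28,29,30,31}
step 24: eval (b < (4 + (thread // 3))) {9,10,11,12,13,14,15,16,17,18,19,20,21,22,23,24,25,26,27,28,29,30,31}
step 25: eval (thread != -3)          {0,1,2,3,4,5,6,7,8,9,10,11,12,13,14,15,16,17,18,19,20,21,22,23,24,25,26,27,28,29,30,31}
step 26: a <- thread                  {0,1,2,3,4,5,6,7,8,9,10,11,12,13,14,15,16,17,18,19,20,21,22,23,24,25,26,27,28,29,30,31}
step 27: a <- max((a + b), 6)         {0,1,2,3,4,5,6,7,8,9,10,11,12,13,14,15,16,17,18,19,20,21,22,23,24,25,26,27,28,29,30,31}

Answer: 28 steps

b: 6,6,6,6,6,6,6,6,6,14,14,14,14,14,14,14,14,14,14,14,14,14,14,14,14,14,14,14,14,14,14,14
a: 6,7,8,9,10,11,12,13,14,23,24,25,26,27,28,29,30,31,32,33,34,35,36,37,38,39,40,41,42,43,44,45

steps = 28; useful = 677; efficiency = 677/896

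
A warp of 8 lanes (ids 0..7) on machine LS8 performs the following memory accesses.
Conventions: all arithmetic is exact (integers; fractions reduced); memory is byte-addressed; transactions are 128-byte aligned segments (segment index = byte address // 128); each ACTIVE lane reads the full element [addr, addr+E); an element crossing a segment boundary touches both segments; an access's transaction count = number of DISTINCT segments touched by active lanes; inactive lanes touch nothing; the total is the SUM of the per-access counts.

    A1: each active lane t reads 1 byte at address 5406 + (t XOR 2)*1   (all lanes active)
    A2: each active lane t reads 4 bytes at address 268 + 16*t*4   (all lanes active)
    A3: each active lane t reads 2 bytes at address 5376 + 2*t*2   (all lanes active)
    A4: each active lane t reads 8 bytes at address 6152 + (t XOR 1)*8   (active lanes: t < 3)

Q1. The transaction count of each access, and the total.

A1: 1 transaction
A2: 4 transactions
A3: 1 transaction
A4: 1 transaction

Answer: 1,4,1,1; total 7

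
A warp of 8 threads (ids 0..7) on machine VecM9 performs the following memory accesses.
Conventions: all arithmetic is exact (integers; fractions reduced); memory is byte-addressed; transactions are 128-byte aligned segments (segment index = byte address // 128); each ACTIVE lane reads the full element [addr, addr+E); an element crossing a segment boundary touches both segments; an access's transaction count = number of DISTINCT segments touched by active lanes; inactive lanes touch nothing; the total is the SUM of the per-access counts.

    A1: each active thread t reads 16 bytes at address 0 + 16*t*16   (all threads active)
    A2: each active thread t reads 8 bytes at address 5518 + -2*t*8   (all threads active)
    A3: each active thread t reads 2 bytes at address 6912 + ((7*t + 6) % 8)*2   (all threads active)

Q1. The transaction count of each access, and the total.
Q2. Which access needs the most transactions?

A1: 8 transactions
A2: 2 transactions
A3: 1 transaction

Answer: 8,2,1; total 11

Answer: A1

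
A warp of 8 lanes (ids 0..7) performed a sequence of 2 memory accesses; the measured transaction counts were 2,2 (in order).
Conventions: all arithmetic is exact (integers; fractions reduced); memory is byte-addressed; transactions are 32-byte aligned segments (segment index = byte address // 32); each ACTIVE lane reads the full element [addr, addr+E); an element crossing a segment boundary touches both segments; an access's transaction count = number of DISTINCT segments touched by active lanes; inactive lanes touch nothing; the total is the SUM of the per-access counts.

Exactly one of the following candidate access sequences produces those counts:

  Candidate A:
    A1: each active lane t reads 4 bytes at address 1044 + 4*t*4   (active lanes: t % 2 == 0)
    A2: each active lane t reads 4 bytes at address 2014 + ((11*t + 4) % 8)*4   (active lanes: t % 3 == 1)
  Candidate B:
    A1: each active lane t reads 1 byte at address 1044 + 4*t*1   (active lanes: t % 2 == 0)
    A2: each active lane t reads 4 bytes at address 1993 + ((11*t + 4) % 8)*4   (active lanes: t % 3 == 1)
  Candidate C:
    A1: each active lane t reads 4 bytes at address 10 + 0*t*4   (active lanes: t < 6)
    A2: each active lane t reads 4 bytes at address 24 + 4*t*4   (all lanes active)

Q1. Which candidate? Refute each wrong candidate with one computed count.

A: A1 gives 4 transactions, not 2
C: A1 gives 1 transaction, not 2
B: all counts match (2,2)

Answer: B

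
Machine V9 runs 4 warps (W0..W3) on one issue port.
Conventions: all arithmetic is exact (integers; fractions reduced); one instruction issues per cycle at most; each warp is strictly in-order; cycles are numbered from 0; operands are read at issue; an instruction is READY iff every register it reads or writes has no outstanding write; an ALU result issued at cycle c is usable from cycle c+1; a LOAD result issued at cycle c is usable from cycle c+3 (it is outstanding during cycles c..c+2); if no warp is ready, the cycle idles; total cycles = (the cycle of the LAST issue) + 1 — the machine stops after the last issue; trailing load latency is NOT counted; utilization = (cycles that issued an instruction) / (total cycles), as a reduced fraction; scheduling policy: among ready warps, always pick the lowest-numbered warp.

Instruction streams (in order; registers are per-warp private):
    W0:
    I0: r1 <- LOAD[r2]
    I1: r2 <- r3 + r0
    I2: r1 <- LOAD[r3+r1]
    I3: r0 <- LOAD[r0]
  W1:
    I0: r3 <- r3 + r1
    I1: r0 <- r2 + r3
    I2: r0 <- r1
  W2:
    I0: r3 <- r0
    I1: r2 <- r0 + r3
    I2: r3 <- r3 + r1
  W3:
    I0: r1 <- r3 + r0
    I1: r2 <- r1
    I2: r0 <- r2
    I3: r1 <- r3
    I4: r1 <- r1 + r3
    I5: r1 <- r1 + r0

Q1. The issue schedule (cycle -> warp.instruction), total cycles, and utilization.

cycle 0: W0.I0
cycle 1: W0.I1
cycle 2: W1.I0
cycle 3: W0.I2
cycle 4: W0.I3
cycle 5: W1.I1
cycle 6: W1.I2
cycle 7: W2.I0
cycle 8: W2.I1
cycle 9: W2.I2
cycle 10: W3.I0
cycle 11: W3.I1
cycle 12: W3.I2
cycle 13: W3.I3
cycle 14: W3.I4
cycle 15: W3.I5

Answer: 16 cycles, utilization 1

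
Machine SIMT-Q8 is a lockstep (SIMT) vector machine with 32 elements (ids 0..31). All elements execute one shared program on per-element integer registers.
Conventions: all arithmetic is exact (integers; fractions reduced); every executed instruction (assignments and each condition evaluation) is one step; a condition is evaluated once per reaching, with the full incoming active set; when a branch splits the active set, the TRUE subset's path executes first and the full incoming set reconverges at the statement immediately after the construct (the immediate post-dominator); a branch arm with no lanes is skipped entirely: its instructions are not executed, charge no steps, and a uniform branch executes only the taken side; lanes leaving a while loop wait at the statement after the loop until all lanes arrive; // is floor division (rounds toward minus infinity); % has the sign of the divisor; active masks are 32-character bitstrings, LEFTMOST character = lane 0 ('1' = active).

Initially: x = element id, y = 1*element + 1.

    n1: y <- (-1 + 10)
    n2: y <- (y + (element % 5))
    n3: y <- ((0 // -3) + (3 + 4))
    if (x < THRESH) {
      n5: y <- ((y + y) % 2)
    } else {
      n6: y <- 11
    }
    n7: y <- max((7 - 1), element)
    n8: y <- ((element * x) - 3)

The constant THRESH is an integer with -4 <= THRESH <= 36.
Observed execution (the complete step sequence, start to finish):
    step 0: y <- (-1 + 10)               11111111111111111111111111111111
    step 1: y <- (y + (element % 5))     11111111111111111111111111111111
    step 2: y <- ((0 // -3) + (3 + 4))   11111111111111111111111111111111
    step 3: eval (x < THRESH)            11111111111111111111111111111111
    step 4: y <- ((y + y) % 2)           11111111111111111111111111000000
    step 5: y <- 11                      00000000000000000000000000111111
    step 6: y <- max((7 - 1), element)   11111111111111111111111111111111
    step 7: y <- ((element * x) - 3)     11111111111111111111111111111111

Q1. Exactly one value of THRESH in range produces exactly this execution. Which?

Answer: THRESH = 26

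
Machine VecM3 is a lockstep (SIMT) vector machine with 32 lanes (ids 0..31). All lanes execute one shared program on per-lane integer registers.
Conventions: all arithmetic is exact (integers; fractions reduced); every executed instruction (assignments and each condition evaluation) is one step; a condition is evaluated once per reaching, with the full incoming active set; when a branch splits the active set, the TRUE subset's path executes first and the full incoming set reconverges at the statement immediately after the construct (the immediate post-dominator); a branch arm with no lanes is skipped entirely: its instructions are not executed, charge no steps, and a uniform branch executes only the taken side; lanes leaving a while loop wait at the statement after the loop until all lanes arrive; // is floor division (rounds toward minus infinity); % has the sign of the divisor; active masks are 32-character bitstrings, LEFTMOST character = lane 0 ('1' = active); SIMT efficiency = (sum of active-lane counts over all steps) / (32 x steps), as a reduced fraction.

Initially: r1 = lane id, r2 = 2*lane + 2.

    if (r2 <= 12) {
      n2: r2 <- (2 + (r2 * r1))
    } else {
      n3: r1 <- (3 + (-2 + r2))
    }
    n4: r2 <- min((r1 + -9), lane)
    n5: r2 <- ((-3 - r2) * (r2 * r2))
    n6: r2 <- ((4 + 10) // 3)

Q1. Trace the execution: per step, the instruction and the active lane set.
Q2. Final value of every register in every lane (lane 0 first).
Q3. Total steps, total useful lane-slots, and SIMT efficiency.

step 0: eval (r2 <= 12)              11111111111111111111111111111111
step 1: r2 <- (2 + (r2 * r1))        11111100000000000000000000000000
step 2: r1 <- (3 + (-2 + r2))        00000011111111111111111111111111
step 3: r2 <- min((r1 + -9), lane)   11111111111111111111111111111111
step 4: r2 <- ((-3 - r2) * (r2 * r2)) 11111111111111111111111111111111
step 5: r2 <- ((4 + 10) // 3)        11111111111111111111111111111111

Answer: 6 steps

r1: 0,1,2,3,4,5,15,17,19,21,23,25,27,29,31,33,35,37,39,41,43,45,47,49,51,53,55,57,59,61,63,65
r2: 4,4,4,4,4,4,4,4,4,4,4,4,4,4,4,4,4,4,4,4,4,4,4,4,4,4,4,4,4,4,4,4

steps = 6; useful = 160; efficiency = 160/192 = 5/6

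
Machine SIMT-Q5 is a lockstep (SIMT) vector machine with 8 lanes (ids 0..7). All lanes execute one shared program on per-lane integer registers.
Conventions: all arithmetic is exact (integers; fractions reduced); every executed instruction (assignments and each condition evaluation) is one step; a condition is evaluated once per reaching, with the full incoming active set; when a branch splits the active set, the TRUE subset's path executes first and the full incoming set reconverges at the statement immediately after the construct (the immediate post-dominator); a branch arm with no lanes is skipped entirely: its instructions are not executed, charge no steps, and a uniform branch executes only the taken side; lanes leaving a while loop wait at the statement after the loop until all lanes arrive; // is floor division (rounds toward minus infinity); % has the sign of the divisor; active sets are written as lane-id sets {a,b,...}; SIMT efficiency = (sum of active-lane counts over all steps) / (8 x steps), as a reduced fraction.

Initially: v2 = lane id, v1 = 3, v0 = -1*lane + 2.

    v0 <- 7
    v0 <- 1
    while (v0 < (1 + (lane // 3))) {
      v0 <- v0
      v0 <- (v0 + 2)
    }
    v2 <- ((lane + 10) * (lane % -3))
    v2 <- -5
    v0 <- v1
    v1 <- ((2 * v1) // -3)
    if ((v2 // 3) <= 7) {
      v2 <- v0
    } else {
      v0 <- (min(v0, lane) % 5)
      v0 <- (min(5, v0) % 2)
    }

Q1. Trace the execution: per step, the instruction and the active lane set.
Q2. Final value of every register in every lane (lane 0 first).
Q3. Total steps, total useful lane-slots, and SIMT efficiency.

step 0: v0 <- 7                      {0,1,2,3,4,5,6,7}
step 1: v0 <- 1                      {0,1,2,3,4,5,6,7}
step 2: eval (v0 < (1 + (lane // 3))) {0,1,2,3,4,5,6,7}
step 3: v0 <- v0                     {3,4,5,6,7}
step 4: v0 <- (v0 + 2)               {3,4,5,6,7}
step 5: eval (v0 < (1 + (lane // 3))) {3,4,5,6,7}
step 6: v2 <- ((lane + 10) * (lane % -3)) {0,1,2,3,4,5,6,7}
step 7: v2 <- -5                     {0,1,2,3,4,5,6,7}
step 8: v0 <- v1                     {0,1,2,3,4,5,6,7}
step 9: v1 <- ((2 * v1) // -3)       {0,1,2,3,4,5,6,7}
step 10: eval ((v2 // 3) <= 7)        {0,1,2,3,4,5,6,7}
step 11: v2 <- v0                     {0,1,2,3,4,5,6,7}

Answer: 12 steps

v2: 3,3,3,3,3,3,3,3
v1: -2,-2,-2,-2,-2,-2,-2,-2
v0: 3,3,3,3,3,3,3,3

steps = 12; useful = 87; efficiency = 87/96 = 29/32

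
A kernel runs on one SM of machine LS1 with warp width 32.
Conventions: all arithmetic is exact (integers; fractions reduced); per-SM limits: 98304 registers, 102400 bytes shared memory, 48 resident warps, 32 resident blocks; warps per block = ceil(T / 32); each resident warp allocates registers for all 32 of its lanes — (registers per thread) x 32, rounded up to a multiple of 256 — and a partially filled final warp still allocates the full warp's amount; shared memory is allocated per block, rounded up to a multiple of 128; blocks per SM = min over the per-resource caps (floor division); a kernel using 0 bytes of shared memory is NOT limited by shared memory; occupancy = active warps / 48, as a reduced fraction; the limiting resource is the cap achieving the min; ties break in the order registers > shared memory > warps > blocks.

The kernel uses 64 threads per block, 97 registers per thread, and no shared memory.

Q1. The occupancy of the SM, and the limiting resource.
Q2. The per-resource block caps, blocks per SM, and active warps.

Answer: occupancy 7/12, limited by registers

registers: 14 blocks
shared memory: no limit (kernel uses none)
warps: 24 blocks
blocks: 32 blocks

Answer: 14 blocks, 28 active warps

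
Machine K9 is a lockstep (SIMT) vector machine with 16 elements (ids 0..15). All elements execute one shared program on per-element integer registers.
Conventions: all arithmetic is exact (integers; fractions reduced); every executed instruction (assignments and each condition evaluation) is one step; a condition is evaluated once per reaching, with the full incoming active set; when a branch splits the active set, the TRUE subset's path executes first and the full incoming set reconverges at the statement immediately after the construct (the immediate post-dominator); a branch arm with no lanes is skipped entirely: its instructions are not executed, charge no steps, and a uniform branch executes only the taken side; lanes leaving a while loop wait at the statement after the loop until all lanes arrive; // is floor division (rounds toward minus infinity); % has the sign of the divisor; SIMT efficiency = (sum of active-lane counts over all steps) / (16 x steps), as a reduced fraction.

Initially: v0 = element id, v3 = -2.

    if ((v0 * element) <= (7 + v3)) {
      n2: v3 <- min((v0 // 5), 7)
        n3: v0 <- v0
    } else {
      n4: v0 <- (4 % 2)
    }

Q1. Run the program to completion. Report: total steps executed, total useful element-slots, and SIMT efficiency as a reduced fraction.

Answer: 4 steps, 35 useful, 35/64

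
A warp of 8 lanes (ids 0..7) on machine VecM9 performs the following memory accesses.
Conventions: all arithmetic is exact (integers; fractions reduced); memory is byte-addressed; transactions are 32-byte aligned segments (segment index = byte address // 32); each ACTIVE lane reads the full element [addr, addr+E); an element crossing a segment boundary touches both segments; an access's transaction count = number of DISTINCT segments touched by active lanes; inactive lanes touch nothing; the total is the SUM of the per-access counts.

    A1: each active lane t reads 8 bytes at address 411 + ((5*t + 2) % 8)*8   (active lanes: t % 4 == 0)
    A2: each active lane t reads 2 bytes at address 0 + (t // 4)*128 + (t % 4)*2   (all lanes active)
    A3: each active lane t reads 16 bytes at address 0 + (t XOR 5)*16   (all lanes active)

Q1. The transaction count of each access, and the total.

A1: 2 transactions
A2: 2 transactions
A3: 4 transactions

Answer: 2,2,4; total 8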